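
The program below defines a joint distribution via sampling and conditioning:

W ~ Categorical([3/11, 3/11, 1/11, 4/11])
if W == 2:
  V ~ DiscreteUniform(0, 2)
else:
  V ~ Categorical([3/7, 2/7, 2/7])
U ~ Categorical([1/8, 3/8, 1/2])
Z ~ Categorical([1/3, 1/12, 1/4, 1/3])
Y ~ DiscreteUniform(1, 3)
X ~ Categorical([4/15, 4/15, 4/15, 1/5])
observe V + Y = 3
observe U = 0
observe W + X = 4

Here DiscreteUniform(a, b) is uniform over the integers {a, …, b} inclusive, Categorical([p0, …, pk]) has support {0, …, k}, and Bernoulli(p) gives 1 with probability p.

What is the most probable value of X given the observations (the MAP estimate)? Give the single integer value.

argmax_v P(X = v | obs) = 1

Enumerate traces; 36 have nonzero weight after conditioning:
  (W=1, V=0, U=0, Z=0, Y=3, X=3) weight 1/3080
  (W=1, V=0, U=0, Z=1, Y=3, X=3) weight 1/12320
  (W=1, V=0, U=0, Z=2, Y=3, X=3) weight 3/12320
  (W=1, V=0, U=0, Z=3, Y=3, X=3) weight 1/3080
  (W=1, V=1, U=0, Z=0, Y=2, X=3) weight 1/4620
  (W=1, V=1, U=0, Z=1, Y=2, X=3) weight 1/18480
  (W=1, V=1, U=0, Z=2, Y=2, X=3) weight 1/6160
  (W=1, V=1, U=0, Z=3, Y=2, X=3) weight 1/4620
  (W=2, V=0, U=0, Z=0, Y=3, X=2) weight 1/8910
  (W=3, V=0, U=0, Z=0, Y=3, X=1) weight 2/3465
  … 26 more
Group by X:
  weight(X=1) = 2/495
  weight(X=2) = 1/990
  weight(X=3) = 1/440
Total weight = 2/495 + 1/990 + 1/440 = 29/3960
P(X=1 | obs) = 2/495 / 29/3960 = 16/29
P(X=2 | obs) = 1/990 / 29/3960 = 4/29
P(X=3 | obs) = 1/440 / 29/3960 = 9/29
argmax = 1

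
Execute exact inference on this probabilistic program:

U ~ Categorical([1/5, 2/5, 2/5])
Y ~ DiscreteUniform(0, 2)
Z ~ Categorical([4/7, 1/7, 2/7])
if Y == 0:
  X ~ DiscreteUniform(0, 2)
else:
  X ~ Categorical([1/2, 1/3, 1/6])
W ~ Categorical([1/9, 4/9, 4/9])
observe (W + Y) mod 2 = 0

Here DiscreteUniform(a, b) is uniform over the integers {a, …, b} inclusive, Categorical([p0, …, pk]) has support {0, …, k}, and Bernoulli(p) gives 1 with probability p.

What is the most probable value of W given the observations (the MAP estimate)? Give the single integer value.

Enumerate traces; 135 have nonzero weight after conditioning:
  (U=0, Y=0, Z=0, X=0, W=0) weight 4/2835
  (U=0, Y=0, Z=0, X=0, W=2) weight 16/2835
  (U=0, Y=0, Z=0, X=1, W=0) weight 4/2835
  (U=0, Y=0, Z=0, X=1, W=2) weight 16/2835
  (U=0, Y=0, Z=0, X=2, W=0) weight 4/2835
  (U=0, Y=0, Z=0, X=2, W=2) weight 16/2835
  (U=0, Y=0, Z=1, X=0, W=0) weight 1/2835
  (U=0, Y=0, Z=1, X=0, W=2) weight 4/2835
  (U=0, Y=1, Z=0, X=0, W=1) weight 8/945
  … 126 more
Group by W:
  weight(W=0) = 2/27
  weight(W=1) = 4/27
  weight(W=2) = 8/27
Total weight = 2/27 + 4/27 + 8/27 = 14/27
P(W=0 | obs) = 2/27 / 14/27 = 1/7
P(W=1 | obs) = 4/27 / 14/27 = 2/7
P(W=2 | obs) = 8/27 / 14/27 = 4/7
argmax = 2

argmax_v P(W = v | obs) = 2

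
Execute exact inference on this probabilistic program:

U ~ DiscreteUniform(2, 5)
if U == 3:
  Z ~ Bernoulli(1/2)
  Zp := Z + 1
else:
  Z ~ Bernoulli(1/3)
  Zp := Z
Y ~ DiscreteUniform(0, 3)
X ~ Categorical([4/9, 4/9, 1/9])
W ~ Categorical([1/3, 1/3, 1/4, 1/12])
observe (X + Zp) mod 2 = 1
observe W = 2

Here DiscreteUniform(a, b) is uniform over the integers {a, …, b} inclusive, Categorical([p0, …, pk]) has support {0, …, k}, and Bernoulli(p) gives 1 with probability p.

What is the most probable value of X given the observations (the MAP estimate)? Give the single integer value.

argmax_v P(X = v | obs) = 1

Enumerate traces; 48 have nonzero weight after conditioning:
  (U=2, Z=0, Y=0, X=1, W=2) weight 1/216
  (U=2, Z=0, Y=1, X=1, W=2) weight 1/216
  (U=2, Z=0, Y=2, X=1, W=2) weight 1/216
  (U=2, Z=0, Y=3, X=1, W=2) weight 1/216
  (U=2, Z=1, Y=0, X=0, W=2) weight 1/432
  (U=2, Z=1, Y=0, X=2, W=2) weight 1/1728
  (U=2, Z=1, Y=1, X=0, W=2) weight 1/432
  (U=2, Z=1, Y=1, X=2, W=2) weight 1/1728
  … 40 more
Group by X:
  weight(X=0) = 1/24
  weight(X=1) = 5/72
  weight(X=2) = 1/96
Total weight = 1/24 + 5/72 + 1/96 = 35/288
P(X=0 | obs) = 1/24 / 35/288 = 12/35
P(X=1 | obs) = 5/72 / 35/288 = 4/7
P(X=2 | obs) = 1/96 / 35/288 = 3/35
argmax = 1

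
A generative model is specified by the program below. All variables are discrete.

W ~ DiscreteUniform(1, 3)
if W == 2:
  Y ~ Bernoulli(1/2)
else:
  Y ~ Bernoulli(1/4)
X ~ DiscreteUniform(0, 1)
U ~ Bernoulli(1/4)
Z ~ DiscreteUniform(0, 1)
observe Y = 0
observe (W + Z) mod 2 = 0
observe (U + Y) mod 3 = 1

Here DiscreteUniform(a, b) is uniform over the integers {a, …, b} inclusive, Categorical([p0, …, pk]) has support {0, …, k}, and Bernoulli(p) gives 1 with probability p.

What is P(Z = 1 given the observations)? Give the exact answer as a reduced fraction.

Enumerate traces; 6 have nonzero weight after conditioning:
  (W=1, Y=0, X=0, U=1, Z=1) weight 1/64
  (W=1, Y=0, X=1, U=1, Z=1) weight 1/64
  (W=2, Y=0, X=0, U=1, Z=0) weight 1/96
  (W=2, Y=0, X=1, U=1, Z=0) weight 1/96
  (W=3, Y=0, X=0, U=1, Z=1) weight 1/64
  (W=3, Y=0, X=1, U=1, Z=1) weight 1/64
Group by Z:
  weight(Z=0) = 1/48
  weight(Z=1) = 1/16
Total weight = 1/48 + 1/16 = 1/12
P(Z=0 | obs) = 1/48 / 1/12 = 1/4
P(Z=1 | obs) = 1/16 / 1/12 = 3/4

P(Z = 1 | obs) = 3/4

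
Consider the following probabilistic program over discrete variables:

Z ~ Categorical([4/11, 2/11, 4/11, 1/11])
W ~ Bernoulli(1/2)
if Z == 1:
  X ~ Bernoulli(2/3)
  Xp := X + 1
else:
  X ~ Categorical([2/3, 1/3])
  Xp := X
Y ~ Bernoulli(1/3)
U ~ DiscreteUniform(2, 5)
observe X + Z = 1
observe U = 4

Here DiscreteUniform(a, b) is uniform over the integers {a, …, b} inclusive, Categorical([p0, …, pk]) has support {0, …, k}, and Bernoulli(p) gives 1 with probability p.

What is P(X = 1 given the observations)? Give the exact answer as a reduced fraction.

Enumerate traces; 8 have nonzero weight after conditioning:
  (Z=0, W=0, X=1, Y=0, U=4) weight 1/99
  (Z=0, W=0, X=1, Y=1, U=4) weight 1/198
  (Z=0, W=1, X=1, Y=0, U=4) weight 1/99
  (Z=0, W=1, X=1, Y=1, U=4) weight 1/198
  (Z=1, W=0, X=0, Y=0, U=4) weight 1/198
  (Z=1, W=0, X=0, Y=1, U=4) weight 1/396
  (Z=1, W=1, X=0, Y=0, U=4) weight 1/198
  (Z=1, W=1, X=0, Y=1, U=4) weight 1/396
Group by X:
  weight(X=0) = 1/66
  weight(X=1) = 1/33
Total weight = 1/66 + 1/33 = 1/22
P(X=0 | obs) = 1/66 / 1/22 = 1/3
P(X=1 | obs) = 1/33 / 1/22 = 2/3

P(X = 1 | obs) = 2/3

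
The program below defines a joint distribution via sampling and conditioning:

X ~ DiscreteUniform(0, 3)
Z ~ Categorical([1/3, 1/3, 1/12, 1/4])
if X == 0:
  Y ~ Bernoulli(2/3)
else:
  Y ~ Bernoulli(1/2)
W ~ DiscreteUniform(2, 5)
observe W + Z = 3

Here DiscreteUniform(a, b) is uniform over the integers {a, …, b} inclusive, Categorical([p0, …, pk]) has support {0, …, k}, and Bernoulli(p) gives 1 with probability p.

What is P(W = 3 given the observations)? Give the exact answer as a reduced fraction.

Enumerate traces; 16 have nonzero weight after conditioning:
  (X=0, Z=0, Y=0, W=3) weight 1/144
  (X=0, Z=0, Y=1, W=3) weight 1/72
  (X=0, Z=1, Y=0, W=2) weight 1/144
  (X=0, Z=1, Y=1, W=2) weight 1/72
  (X=1, Z=0, Y=0, W=3) weight 1/96
  (X=1, Z=0, Y=1, W=3) weight 1/96
  (X=1, Z=1, Y=0, W=2) weight 1/96
  (X=1, Z=1, Y=1, W=2) weight 1/96
  … 8 more
Group by W:
  weight(W=2) = 1/12
  weight(W=3) = 1/12
Total weight = 1/12 + 1/12 = 1/6
P(W=2 | obs) = 1/12 / 1/6 = 1/2
P(W=3 | obs) = 1/12 / 1/6 = 1/2

P(W = 3 | obs) = 1/2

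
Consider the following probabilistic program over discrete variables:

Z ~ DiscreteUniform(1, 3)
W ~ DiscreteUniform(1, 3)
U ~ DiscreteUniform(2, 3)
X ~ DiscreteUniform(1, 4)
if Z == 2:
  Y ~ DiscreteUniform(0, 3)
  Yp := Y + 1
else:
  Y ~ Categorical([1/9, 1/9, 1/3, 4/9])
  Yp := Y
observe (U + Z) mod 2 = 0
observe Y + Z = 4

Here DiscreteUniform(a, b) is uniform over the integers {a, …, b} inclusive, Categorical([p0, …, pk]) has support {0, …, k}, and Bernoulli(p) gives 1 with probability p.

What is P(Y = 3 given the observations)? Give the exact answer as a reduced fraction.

P(Y = 3 | obs) = 16/29

Enumerate traces; 36 have nonzero weight after conditioning:
  (Z=1, W=1, U=3, X=1, Y=3) weight 1/162
  (Z=1, W=1, U=3, X=2, Y=3) weight 1/162
  (Z=1, W=1, U=3, X=3, Y=3) weight 1/162
  (Z=1, W=1, U=3, X=4, Y=3) weight 1/162
  (Z=1, W=2, U=3, X=1, Y=3) weight 1/162
  (Z=1, W=2, U=3, X=2, Y=3) weight 1/162
  (Z=1, W=2, U=3, X=3, Y=3) weight 1/162
  (Z=1, W=2, U=3, X=4, Y=3) weight 1/162
  (Z=2, W=1, U=2, X=1, Y=2) weight 1/288
  (Z=3, W=1, U=3, X=1, Y=1) weight 1/648
  … 26 more
Group by Y:
  weight(Y=1) = 1/54
  weight(Y=2) = 1/24
  weight(Y=3) = 2/27
Total weight = 1/54 + 1/24 + 2/27 = 29/216
P(Y=1 | obs) = 1/54 / 29/216 = 4/29
P(Y=2 | obs) = 1/24 / 29/216 = 9/29
P(Y=3 | obs) = 2/27 / 29/216 = 16/29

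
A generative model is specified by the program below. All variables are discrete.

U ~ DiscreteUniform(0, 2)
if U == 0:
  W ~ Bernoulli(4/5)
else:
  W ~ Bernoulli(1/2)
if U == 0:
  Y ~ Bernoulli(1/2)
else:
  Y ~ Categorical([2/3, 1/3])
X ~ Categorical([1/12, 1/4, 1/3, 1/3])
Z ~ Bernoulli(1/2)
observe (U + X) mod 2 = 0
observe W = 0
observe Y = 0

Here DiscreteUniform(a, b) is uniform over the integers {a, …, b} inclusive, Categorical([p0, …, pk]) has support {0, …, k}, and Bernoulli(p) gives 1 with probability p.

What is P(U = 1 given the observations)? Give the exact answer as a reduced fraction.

P(U = 1 | obs) = 14/27

Enumerate traces; 12 have nonzero weight after conditioning:
  (U=0, W=0, Y=0, X=0, Z=0) weight 1/720
  (U=0, W=0, Y=0, X=0, Z=1) weight 1/720
  (U=0, W=0, Y=0, X=2, Z=0) weight 1/180
  (U=0, W=0, Y=0, X=2, Z=1) weight 1/180
  (U=1, W=0, Y=0, X=1, Z=0) weight 1/72
  (U=1, W=0, Y=0, X=1, Z=1) weight 1/72
  (U=1, W=0, Y=0, X=3, Z=0) weight 1/54
  (U=1, W=0, Y=0, X=3, Z=1) weight 1/54
  (U=2, W=0, Y=0, X=0, Z=0) weight 1/216
  … 3 more
Group by U:
  weight(U=0) = 1/72
  weight(U=1) = 7/108
  weight(U=2) = 5/108
Total weight = 1/72 + 7/108 + 5/108 = 1/8
P(U=0 | obs) = 1/72 / 1/8 = 1/9
P(U=1 | obs) = 7/108 / 1/8 = 14/27
P(U=2 | obs) = 5/108 / 1/8 = 10/27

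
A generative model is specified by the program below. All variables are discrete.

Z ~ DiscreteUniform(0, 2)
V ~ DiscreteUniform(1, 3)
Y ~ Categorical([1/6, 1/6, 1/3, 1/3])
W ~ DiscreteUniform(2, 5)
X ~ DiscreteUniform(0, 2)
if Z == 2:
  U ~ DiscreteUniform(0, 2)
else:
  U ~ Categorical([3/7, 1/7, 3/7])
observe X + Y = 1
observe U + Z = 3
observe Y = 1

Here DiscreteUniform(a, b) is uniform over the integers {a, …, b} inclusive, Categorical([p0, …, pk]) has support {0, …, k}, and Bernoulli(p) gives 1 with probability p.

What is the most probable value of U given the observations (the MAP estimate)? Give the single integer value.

argmax_v P(U = v | obs) = 2

Enumerate traces; 24 have nonzero weight after conditioning:
  (Z=1, V=1, Y=1, W=2, X=0, U=2) weight 1/1512
  (Z=1, V=1, Y=1, W=3, X=0, U=2) weight 1/1512
  (Z=1, V=1, Y=1, W=4, X=0, U=2) weight 1/1512
  (Z=1, V=1, Y=1, W=5, X=0, U=2) weight 1/1512
  (Z=1, V=2, Y=1, W=2, X=0, U=2) weight 1/1512
  (Z=1, V=2, Y=1, W=3, X=0, U=2) weight 1/1512
  (Z=1, V=2, Y=1, W=4, X=0, U=2) weight 1/1512
  (Z=1, V=2, Y=1, W=5, X=0, U=2) weight 1/1512
  (Z=2, V=1, Y=1, W=2, X=0, U=1) weight 1/1944
  … 15 more
Group by U:
  weight(U=1) = 1/162
  weight(U=2) = 1/126
Total weight = 1/162 + 1/126 = 8/567
P(U=1 | obs) = 1/162 / 8/567 = 7/16
P(U=2 | obs) = 1/126 / 8/567 = 9/16
argmax = 2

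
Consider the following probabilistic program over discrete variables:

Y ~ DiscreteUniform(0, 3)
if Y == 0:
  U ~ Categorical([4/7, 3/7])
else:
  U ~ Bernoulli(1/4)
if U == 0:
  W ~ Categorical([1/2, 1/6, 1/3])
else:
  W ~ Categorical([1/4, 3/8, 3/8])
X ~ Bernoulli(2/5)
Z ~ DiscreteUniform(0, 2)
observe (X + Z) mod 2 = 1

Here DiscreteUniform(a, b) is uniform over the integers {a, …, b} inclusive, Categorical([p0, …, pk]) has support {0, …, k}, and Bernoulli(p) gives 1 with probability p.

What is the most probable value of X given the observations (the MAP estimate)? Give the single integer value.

Enumerate traces; 72 have nonzero weight after conditioning:
  (Y=0, U=0, W=0, X=0, Z=1) weight 1/70
  (Y=0, U=0, W=0, X=1, Z=0) weight 1/105
  (Y=0, U=0, W=0, X=1, Z=2) weight 1/105
  (Y=0, U=0, W=1, X=0, Z=1) weight 1/210
  (Y=0, U=0, W=1, X=1, Z=0) weight 1/315
  (Y=0, U=0, W=1, X=1, Z=2) weight 1/315
  (Y=0, U=0, W=2, X=0, Z=1) weight 1/105
  (Y=0, U=0, W=2, X=1, Z=0) weight 2/315
  … 64 more
Group by X:
  weight(X=0) = 1/5
  weight(X=1) = 4/15
Total weight = 1/5 + 4/15 = 7/15
P(X=0 | obs) = 1/5 / 7/15 = 3/7
P(X=1 | obs) = 4/15 / 7/15 = 4/7
argmax = 1

argmax_v P(X = v | obs) = 1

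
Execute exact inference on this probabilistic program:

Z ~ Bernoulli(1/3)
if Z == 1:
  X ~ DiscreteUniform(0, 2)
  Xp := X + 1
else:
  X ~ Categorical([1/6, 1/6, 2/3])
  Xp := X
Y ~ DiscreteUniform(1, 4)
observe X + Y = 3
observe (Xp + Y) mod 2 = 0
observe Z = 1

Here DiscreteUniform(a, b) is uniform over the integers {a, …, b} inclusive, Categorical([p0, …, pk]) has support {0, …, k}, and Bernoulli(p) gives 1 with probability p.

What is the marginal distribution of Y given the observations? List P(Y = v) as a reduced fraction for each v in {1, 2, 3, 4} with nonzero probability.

P(Y=1) = 1/3, P(Y=2) = 1/3, P(Y=3) = 1/3

Enumerate traces; 3 have nonzero weight after conditioning:
  (Z=1, X=0, Y=3) weight 1/36
  (Z=1, X=1, Y=2) weight 1/36
  (Z=1, X=2, Y=1) weight 1/36
Group by Y:
  weight(Y=1) = 1/36
  weight(Y=2) = 1/36
  weight(Y=3) = 1/36
Total weight = 1/36 + 1/36 + 1/36 = 1/12
P(Y=1 | obs) = 1/36 / 1/12 = 1/3
P(Y=2 | obs) = 1/36 / 1/12 = 1/3
P(Y=3 | obs) = 1/36 / 1/12 = 1/3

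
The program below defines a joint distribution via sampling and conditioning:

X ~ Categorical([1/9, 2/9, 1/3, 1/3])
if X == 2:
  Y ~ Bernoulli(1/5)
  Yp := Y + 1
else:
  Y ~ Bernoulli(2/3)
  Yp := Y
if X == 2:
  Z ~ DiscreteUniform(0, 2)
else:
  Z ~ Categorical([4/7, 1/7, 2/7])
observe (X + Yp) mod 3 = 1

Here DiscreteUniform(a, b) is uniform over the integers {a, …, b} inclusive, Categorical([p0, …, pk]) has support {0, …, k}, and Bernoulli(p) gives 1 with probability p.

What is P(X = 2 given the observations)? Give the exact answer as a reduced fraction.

Enumerate traces; 12 have nonzero weight after conditioning:
  (X=0, Y=1, Z=0) weight 8/189
  (X=0, Y=1, Z=1) weight 2/189
  (X=0, Y=1, Z=2) weight 4/189
  (X=1, Y=0, Z=0) weight 8/189
  (X=1, Y=0, Z=1) weight 2/189
  (X=1, Y=0, Z=2) weight 4/189
  (X=2, Y=1, Z=0) weight 1/45
  (X=2, Y=1, Z=1) weight 1/45
  (X=3, Y=1, Z=0) weight 8/63
  … 3 more
Group by X:
  weight(X=0) = 2/27
  weight(X=1) = 2/27
  weight(X=2) = 1/15
  weight(X=3) = 2/9
Total weight = 2/27 + 2/27 + 1/15 + 2/9 = 59/135
P(X=0 | obs) = 2/27 / 59/135 = 10/59
P(X=1 | obs) = 2/27 / 59/135 = 10/59
P(X=2 | obs) = 1/15 / 59/135 = 9/59
P(X=3 | obs) = 2/9 / 59/135 = 30/59

P(X = 2 | obs) = 9/59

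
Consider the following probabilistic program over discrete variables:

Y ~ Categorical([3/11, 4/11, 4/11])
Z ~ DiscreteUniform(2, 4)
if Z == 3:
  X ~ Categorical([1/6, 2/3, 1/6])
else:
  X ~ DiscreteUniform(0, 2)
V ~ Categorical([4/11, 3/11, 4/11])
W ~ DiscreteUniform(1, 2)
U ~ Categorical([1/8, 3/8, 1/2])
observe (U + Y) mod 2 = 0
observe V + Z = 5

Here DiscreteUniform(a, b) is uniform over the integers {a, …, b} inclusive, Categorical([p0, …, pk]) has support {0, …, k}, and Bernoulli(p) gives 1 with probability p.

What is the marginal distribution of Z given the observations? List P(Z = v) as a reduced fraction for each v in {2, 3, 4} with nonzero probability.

Enumerate traces; 60 have nonzero weight after conditioning:
  (Y=0, Z=3, X=0, V=2, W=1, U=0) weight 1/2904
  (Y=0, Z=3, X=0, V=2, W=1, U=2) weight 1/726
  (Y=0, Z=3, X=0, V=2, W=2, U=0) weight 1/2904
  (Y=0, Z=3, X=0, V=2, W=2, U=2) weight 1/726
  (Y=0, Z=3, X=1, V=2, W=1, U=0) weight 1/726
  (Y=0, Z=3, X=1, V=2, W=1, U=2) weight 2/363
  (Y=0, Z=3, X=1, V=2, W=2, U=0) weight 1/726
  (Y=0, Z=3, X=1, V=2, W=2, U=2) weight 2/363
  (Y=0, Z=4, X=0, V=1, W=1, U=0) weight 1/1936
  … 51 more
Group by Z:
  weight(Z=3) = 47/726
  weight(Z=4) = 47/968
Total weight = 47/726 + 47/968 = 329/2904
P(Z=3 | obs) = 47/726 / 329/2904 = 4/7
P(Z=4 | obs) = 47/968 / 329/2904 = 3/7

P(Z=3) = 4/7, P(Z=4) = 3/7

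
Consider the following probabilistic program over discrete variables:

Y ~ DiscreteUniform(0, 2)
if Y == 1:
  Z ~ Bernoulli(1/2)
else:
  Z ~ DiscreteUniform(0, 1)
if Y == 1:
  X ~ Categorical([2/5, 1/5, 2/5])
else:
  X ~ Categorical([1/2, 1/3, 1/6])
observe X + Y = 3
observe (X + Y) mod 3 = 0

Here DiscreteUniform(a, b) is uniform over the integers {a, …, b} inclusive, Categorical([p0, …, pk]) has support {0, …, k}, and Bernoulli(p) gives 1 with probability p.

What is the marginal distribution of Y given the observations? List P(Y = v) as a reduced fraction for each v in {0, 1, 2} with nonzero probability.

Enumerate traces; 4 have nonzero weight after conditioning:
  (Y=1, Z=0, X=2) weight 1/15
  (Y=1, Z=1, X=2) weight 1/15
  (Y=2, Z=0, X=1) weight 1/18
  (Y=2, Z=1, X=1) weight 1/18
Group by Y:
  weight(Y=1) = 2/15
  weight(Y=2) = 1/9
Total weight = 2/15 + 1/9 = 11/45
P(Y=1 | obs) = 2/15 / 11/45 = 6/11
P(Y=2 | obs) = 1/9 / 11/45 = 5/11

P(Y=1) = 6/11, P(Y=2) = 5/11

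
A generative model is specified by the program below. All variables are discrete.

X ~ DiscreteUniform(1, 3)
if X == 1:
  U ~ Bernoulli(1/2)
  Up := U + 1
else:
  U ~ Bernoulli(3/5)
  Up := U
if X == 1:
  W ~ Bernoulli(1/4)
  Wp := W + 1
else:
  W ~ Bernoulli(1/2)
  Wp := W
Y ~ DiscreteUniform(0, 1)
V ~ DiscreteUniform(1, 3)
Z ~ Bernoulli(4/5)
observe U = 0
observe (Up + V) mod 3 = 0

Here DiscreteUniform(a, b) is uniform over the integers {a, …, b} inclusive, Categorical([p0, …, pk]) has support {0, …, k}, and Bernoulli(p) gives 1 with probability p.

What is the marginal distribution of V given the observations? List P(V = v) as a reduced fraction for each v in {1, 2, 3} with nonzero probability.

Enumerate traces; 24 have nonzero weight after conditioning:
  (X=1, U=0, W=0, Y=0, V=2, Z=0) weight 1/240
  (X=1, U=0, W=0, Y=0, V=2, Z=1) weight 1/60
  (X=1, U=0, W=0, Y=1, V=2, Z=0) weight 1/240
  (X=1, U=0, W=0, Y=1, V=2, Z=1) weight 1/60
  (X=1, U=0, W=1, Y=0, V=2, Z=0) weight 1/720
  (X=1, U=0, W=1, Y=0, V=2, Z=1) weight 1/180
  (X=1, U=0, W=1, Y=1, V=2, Z=0) weight 1/720
  (X=1, U=0, W=1, Y=1, V=2, Z=1) weight 1/180
  (X=2, U=0, W=0, Y=0, V=3, Z=0) weight 1/450
  … 15 more
Group by V:
  weight(V=2) = 1/18
  weight(V=3) = 4/45
Total weight = 1/18 + 4/45 = 13/90
P(V=2 | obs) = 1/18 / 13/90 = 5/13
P(V=3 | obs) = 4/45 / 13/90 = 8/13

P(V=2) = 5/13, P(V=3) = 8/13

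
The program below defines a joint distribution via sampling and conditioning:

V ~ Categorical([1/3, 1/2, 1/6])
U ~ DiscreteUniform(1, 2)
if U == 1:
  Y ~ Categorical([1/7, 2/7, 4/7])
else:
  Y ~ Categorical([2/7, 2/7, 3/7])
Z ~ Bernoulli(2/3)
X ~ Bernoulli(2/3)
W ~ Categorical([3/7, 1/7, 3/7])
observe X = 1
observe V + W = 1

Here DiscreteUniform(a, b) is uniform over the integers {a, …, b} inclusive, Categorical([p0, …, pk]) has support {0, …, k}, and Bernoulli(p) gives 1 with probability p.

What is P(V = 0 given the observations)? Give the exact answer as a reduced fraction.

Enumerate traces; 24 have nonzero weight after conditioning:
  (V=0, U=1, Y=0, Z=0, X=1, W=1) weight 1/1323
  (V=0, U=1, Y=0, Z=1, X=1, W=1) weight 2/1323
  (V=0, U=1, Y=1, Z=0, X=1, W=1) weight 2/1323
  (V=0, U=1, Y=1, Z=1, X=1, W=1) weight 4/1323
  (V=0, U=1, Y=2, Z=0, X=1, W=1) weight 4/1323
  (V=0, U=1, Y=2, Z=1, X=1, W=1) weight 8/1323
  (V=0, U=2, Y=0, Z=0, X=1, W=1) weight 2/1323
  (V=0, U=2, Y=0, Z=1, X=1, W=1) weight 4/1323
  (V=1, U=1, Y=0, Z=0, X=1, W=0) weight 1/294
  … 15 more
Group by V:
  weight(V=0) = 2/63
  weight(V=1) = 1/7
Total weight = 2/63 + 1/7 = 11/63
P(V=0 | obs) = 2/63 / 11/63 = 2/11
P(V=1 | obs) = 1/7 / 11/63 = 9/11

P(V = 0 | obs) = 2/11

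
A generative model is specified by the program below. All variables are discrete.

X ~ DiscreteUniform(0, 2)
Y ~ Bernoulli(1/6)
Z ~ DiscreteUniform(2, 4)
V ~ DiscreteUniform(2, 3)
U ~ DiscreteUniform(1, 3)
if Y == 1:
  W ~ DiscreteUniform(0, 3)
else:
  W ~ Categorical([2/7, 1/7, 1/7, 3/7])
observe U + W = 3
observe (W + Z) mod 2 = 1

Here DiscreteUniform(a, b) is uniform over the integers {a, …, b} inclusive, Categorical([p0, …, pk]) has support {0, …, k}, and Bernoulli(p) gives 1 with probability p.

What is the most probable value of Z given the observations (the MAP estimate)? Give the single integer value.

Enumerate traces; 48 have nonzero weight after conditioning:
  (X=0, Y=0, Z=2, V=2, U=2, W=1) weight 5/2268
  (X=0, Y=0, Z=2, V=3, U=2, W=1) weight 5/2268
  (X=0, Y=0, Z=3, V=2, U=1, W=2) weight 5/2268
  (X=0, Y=0, Z=3, V=2, U=3, W=0) weight 5/1134
  (X=0, Y=0, Z=3, V=3, U=1, W=2) weight 5/2268
  (X=0, Y=0, Z=3, V=3, U=3, W=0) weight 5/1134
  (X=0, Y=0, Z=4, V=2, U=2, W=1) weight 5/2268
  (X=0, Y=0, Z=4, V=3, U=2, W=1) weight 5/2268
  … 40 more
Group by Z:
  weight(Z=2) = 1/56
  weight(Z=3) = 37/756
  weight(Z=4) = 1/56
Total weight = 1/56 + 37/756 + 1/56 = 16/189
P(Z=2 | obs) = 1/56 / 16/189 = 27/128
P(Z=3 | obs) = 37/756 / 16/189 = 37/64
P(Z=4 | obs) = 1/56 / 16/189 = 27/128
argmax = 3

argmax_v P(Z = v | obs) = 3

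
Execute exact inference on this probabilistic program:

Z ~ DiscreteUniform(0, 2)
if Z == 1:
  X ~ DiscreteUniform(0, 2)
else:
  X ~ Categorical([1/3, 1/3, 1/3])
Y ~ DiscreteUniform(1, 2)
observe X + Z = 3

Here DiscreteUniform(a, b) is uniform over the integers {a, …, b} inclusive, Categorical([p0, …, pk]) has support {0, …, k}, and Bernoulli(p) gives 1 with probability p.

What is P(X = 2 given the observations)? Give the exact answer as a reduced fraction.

P(X = 2 | obs) = 1/2

Enumerate traces; 4 have nonzero weight after conditioning:
  (Z=1, X=2, Y=1) weight 1/18
  (Z=1, X=2, Y=2) weight 1/18
  (Z=2, X=1, Y=1) weight 1/18
  (Z=2, X=1, Y=2) weight 1/18
Group by X:
  weight(X=1) = 1/9
  weight(X=2) = 1/9
Total weight = 1/9 + 1/9 = 2/9
P(X=1 | obs) = 1/9 / 2/9 = 1/2
P(X=2 | obs) = 1/9 / 2/9 = 1/2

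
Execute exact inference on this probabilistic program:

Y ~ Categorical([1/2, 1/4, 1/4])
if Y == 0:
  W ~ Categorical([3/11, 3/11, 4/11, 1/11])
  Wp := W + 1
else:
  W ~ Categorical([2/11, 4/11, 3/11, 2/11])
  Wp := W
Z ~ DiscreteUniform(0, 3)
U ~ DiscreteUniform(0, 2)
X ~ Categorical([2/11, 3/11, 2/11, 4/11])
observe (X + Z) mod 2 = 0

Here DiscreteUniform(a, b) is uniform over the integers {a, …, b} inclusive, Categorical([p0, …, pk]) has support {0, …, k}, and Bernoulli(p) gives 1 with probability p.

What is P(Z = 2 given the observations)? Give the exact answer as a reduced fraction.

Enumerate traces; 288 have nonzero weight after conditioning:
  (Y=0, W=0, Z=0, U=0, X=0) weight 1/484
  (Y=0, W=0, Z=0, U=0, X=2) weight 1/484
  (Y=0, W=0, Z=0, U=1, X=0) weight 1/484
  (Y=0, W=0, Z=0, U=1, X=2) weight 1/484
  (Y=0, W=0, Z=0, U=2, X=0) weight 1/484
  (Y=0, W=0, Z=0, U=2, X=2) weight 1/484
  (Y=0, W=0, Z=1, U=0, X=1) weight 3/968
  (Y=0, W=0, Z=1, U=0, X=3) weight 1/242
  (Y=0, W=0, Z=2, U=0, X=0) weight 1/484
  (Y=0, W=0, Z=3, U=0, X=1) weight 3/968
  … 278 more
Group by Z:
  weight(Z=0) = 1/11
  weight(Z=1) = 7/44
  weight(Z=2) = 1/11
  weight(Z=3) = 7/44
Total weight = 1/11 + 7/44 + 1/11 + 7/44 = 1/2
P(Z=0 | obs) = 1/11 / 1/2 = 2/11
P(Z=1 | obs) = 7/44 / 1/2 = 7/22
P(Z=2 | obs) = 1/11 / 1/2 = 2/11
P(Z=3 | obs) = 7/44 / 1/2 = 7/22

P(Z = 2 | obs) = 2/11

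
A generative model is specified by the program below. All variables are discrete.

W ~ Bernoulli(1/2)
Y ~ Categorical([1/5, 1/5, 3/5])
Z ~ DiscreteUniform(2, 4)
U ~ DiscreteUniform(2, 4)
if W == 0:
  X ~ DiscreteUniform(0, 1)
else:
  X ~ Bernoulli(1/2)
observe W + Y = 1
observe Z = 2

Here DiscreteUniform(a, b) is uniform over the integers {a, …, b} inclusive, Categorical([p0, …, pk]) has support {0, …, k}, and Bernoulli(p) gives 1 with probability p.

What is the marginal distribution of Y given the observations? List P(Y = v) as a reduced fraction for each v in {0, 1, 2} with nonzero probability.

P(Y=0) = 1/2, P(Y=1) = 1/2

Enumerate traces; 12 have nonzero weight after conditioning:
  (W=0, Y=1, Z=2, U=2, X=0) weight 1/180
  (W=0, Y=1, Z=2, U=2, X=1) weight 1/180
  (W=0, Y=1, Z=2, U=3, X=0) weight 1/180
  (W=0, Y=1, Z=2, U=3, X=1) weight 1/180
  (W=0, Y=1, Z=2, U=4, X=0) weight 1/180
  (W=0, Y=1, Z=2, U=4, X=1) weight 1/180
  (W=1, Y=0, Z=2, U=2, X=0) weight 1/180
  (W=1, Y=0, Z=2, U=2, X=1) weight 1/180
  … 4 more
Group by Y:
  weight(Y=0) = 1/30
  weight(Y=1) = 1/30
Total weight = 1/30 + 1/30 = 1/15
P(Y=0 | obs) = 1/30 / 1/15 = 1/2
P(Y=1 | obs) = 1/30 / 1/15 = 1/2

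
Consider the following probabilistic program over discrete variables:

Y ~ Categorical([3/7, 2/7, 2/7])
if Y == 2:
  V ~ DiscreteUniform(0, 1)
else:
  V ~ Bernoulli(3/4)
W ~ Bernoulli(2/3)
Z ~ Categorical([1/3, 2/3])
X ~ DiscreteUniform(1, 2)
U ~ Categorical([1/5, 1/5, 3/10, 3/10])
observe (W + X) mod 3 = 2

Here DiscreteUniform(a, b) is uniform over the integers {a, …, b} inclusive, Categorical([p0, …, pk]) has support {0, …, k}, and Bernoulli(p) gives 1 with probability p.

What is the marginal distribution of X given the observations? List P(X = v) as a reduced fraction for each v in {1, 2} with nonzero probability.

P(X=1) = 2/3, P(X=2) = 1/3

Enumerate traces; 96 have nonzero weight after conditioning:
  (Y=0, V=0, W=0, Z=0, X=2, U=0) weight 1/840
  (Y=0, V=0, W=0, Z=0, X=2, U=1) weight 1/840
  (Y=0, V=0, W=0, Z=0, X=2, U=2) weight 1/560
  (Y=0, V=0, W=0, Z=0, X=2, U=3) weight 1/560
  (Y=0, V=0, W=0, Z=1, X=2, U=0) weight 1/420
  (Y=0, V=0, W=0, Z=1, X=2, U=1) weight 1/420
  (Y=0, V=0, W=0, Z=1, X=2, U=2) weight 1/280
  (Y=0, V=0, W=0, Z=1, X=2, U=3) weight 1/280
  (Y=0, V=0, W=1, Z=0, X=1, U=0) weight 1/420
  … 87 more
Group by X:
  weight(X=1) = 1/3
  weight(X=2) = 1/6
Total weight = 1/3 + 1/6 = 1/2
P(X=1 | obs) = 1/3 / 1/2 = 2/3
P(X=2 | obs) = 1/6 / 1/2 = 1/3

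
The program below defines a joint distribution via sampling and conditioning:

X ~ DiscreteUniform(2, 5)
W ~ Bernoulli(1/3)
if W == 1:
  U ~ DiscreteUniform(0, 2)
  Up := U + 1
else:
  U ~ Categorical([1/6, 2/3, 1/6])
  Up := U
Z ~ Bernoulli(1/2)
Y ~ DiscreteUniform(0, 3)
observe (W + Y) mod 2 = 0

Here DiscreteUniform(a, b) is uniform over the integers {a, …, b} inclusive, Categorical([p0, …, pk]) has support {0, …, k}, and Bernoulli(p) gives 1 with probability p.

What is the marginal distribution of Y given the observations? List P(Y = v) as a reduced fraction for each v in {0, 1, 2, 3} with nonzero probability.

P(Y=0) = 1/3, P(Y=1) = 1/6, P(Y=2) = 1/3, P(Y=3) = 1/6

Enumerate traces; 96 have nonzero weight after conditioning:
  (X=2, W=0, U=0, Z=0, Y=0) weight 1/288
  (X=2, W=0, U=0, Z=0, Y=2) weight 1/288
  (X=2, W=0, U=0, Z=1, Y=0) weight 1/288
  (X=2, W=0, U=0, Z=1, Y=2) weight 1/288
  (X=2, W=0, U=1, Z=0, Y=0) weight 1/72
  (X=2, W=0, U=1, Z=0, Y=2) weight 1/72
  (X=2, W=0, U=1, Z=1, Y=0) weight 1/72
  (X=2, W=0, U=1, Z=1, Y=2) weight 1/72
  (X=2, W=1, U=0, Z=0, Y=1) weight 1/288
  (X=2, W=1, U=0, Z=0, Y=3) weight 1/288
  … 86 more
Group by Y:
  weight(Y=0) = 1/6
  weight(Y=1) = 1/12
  weight(Y=2) = 1/6
  weight(Y=3) = 1/12
Total weight = 1/6 + 1/12 + 1/6 + 1/12 = 1/2
P(Y=0 | obs) = 1/6 / 1/2 = 1/3
P(Y=1 | obs) = 1/12 / 1/2 = 1/6
P(Y=2 | obs) = 1/6 / 1/2 = 1/3
P(Y=3 | obs) = 1/12 / 1/2 = 1/6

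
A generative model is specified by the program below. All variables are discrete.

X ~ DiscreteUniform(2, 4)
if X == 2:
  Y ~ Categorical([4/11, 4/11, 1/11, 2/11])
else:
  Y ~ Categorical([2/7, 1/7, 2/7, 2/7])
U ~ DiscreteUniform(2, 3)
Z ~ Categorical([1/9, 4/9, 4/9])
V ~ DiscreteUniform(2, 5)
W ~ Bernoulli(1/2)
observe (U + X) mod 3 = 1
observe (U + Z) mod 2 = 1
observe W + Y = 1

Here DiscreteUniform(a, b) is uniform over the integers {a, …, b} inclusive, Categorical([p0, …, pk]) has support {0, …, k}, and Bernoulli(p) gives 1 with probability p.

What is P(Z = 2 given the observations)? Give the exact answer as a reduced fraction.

Enumerate traces; 24 have nonzero weight after conditioning:
  (X=2, Y=0, U=2, Z=1, V=2, W=1) weight 1/297
  (X=2, Y=0, U=2, Z=1, V=3, W=1) weight 1/297
  (X=2, Y=0, U=2, Z=1, V=4, W=1) weight 1/297
  (X=2, Y=0, U=2, Z=1, V=5, W=1) weight 1/297
  (X=2, Y=1, U=2, Z=1, V=2, W=0) weight 1/297
  (X=2, Y=1, U=2, Z=1, V=3, W=0) weight 1/297
  (X=2, Y=1, U=2, Z=1, V=4, W=0) weight 1/297
  (X=2, Y=1, U=2, Z=1, V=5, W=0) weight 1/297
  (X=4, Y=0, U=3, Z=0, V=2, W=1) weight 1/1512
  (X=4, Y=0, U=3, Z=2, V=2, W=1) weight 1/378
  … 14 more
Group by Z:
  weight(Z=0) = 1/252
  weight(Z=1) = 8/297
  weight(Z=2) = 1/63
Total weight = 1/252 + 8/297 + 1/63 = 389/8316
P(Z=0 | obs) = 1/252 / 389/8316 = 33/389
P(Z=1 | obs) = 8/297 / 389/8316 = 224/389
P(Z=2 | obs) = 1/63 / 389/8316 = 132/389

P(Z = 2 | obs) = 132/389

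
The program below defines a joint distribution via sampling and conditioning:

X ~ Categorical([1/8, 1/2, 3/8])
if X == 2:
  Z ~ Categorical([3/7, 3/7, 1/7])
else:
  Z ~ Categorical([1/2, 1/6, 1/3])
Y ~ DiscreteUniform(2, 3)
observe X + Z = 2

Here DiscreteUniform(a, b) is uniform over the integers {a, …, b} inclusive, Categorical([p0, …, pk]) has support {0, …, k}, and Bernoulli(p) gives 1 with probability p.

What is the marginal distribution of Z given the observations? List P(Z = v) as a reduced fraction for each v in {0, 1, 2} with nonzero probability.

P(Z=0) = 9/16, P(Z=1) = 7/24, P(Z=2) = 7/48

Enumerate traces; 6 have nonzero weight after conditioning:
  (X=0, Z=2, Y=2) weight 1/48
  (X=0, Z=2, Y=3) weight 1/48
  (X=1, Z=1, Y=2) weight 1/24
  (X=1, Z=1, Y=3) weight 1/24
  (X=2, Z=0, Y=2) weight 9/112
  (X=2, Z=0, Y=3) weight 9/112
Group by Z:
  weight(Z=0) = 9/56
  weight(Z=1) = 1/12
  weight(Z=2) = 1/24
Total weight = 9/56 + 1/12 + 1/24 = 2/7
P(Z=0 | obs) = 9/56 / 2/7 = 9/16
P(Z=1 | obs) = 1/12 / 2/7 = 7/24
P(Z=2 | obs) = 1/24 / 2/7 = 7/48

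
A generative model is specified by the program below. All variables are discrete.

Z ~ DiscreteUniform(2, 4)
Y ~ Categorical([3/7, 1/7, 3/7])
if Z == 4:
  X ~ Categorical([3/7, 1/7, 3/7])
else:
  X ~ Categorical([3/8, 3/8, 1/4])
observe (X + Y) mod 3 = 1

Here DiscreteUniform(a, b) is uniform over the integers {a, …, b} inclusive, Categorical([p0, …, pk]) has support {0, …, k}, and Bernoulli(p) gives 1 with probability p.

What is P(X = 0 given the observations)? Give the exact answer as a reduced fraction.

P(X = 0 | obs) = 11/62

Enumerate traces; 9 have nonzero weight after conditioning:
  (Z=2, Y=0, X=1) weight 3/56
  (Z=2, Y=1, X=0) weight 1/56
  (Z=2, Y=2, X=2) weight 1/28
  (Z=3, Y=0, X=1) weight 3/56
  (Z=3, Y=1, X=0) weight 1/56
  (Z=3, Y=2, X=2) weight 1/28
  (Z=4, Y=0, X=1) weight 1/49
  (Z=4, Y=1, X=0) weight 1/49
  … 1 more
Group by X:
  weight(X=0) = 11/196
  weight(X=1) = 25/196
  weight(X=2) = 13/98
Total weight = 11/196 + 25/196 + 13/98 = 31/98
P(X=0 | obs) = 11/196 / 31/98 = 11/62
P(X=1 | obs) = 25/196 / 31/98 = 25/62
P(X=2 | obs) = 13/98 / 31/98 = 13/31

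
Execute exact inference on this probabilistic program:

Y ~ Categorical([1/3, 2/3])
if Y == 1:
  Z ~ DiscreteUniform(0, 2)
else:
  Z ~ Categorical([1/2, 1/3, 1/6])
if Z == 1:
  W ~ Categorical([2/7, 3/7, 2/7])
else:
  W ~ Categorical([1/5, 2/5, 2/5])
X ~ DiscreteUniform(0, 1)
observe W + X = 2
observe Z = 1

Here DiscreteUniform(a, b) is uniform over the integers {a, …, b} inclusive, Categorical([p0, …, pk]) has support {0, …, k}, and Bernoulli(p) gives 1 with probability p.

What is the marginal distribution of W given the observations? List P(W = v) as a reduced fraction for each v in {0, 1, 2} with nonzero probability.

P(W=1) = 3/5, P(W=2) = 2/5

Enumerate traces; 4 have nonzero weight after conditioning:
  (Y=0, Z=1, W=1, X=1) weight 1/42
  (Y=0, Z=1, W=2, X=0) weight 1/63
  (Y=1, Z=1, W=1, X=1) weight 1/21
  (Y=1, Z=1, W=2, X=0) weight 2/63
Group by W:
  weight(W=1) = 1/14
  weight(W=2) = 1/21
Total weight = 1/14 + 1/21 = 5/42
P(W=1 | obs) = 1/14 / 5/42 = 3/5
P(W=2 | obs) = 1/21 / 5/42 = 2/5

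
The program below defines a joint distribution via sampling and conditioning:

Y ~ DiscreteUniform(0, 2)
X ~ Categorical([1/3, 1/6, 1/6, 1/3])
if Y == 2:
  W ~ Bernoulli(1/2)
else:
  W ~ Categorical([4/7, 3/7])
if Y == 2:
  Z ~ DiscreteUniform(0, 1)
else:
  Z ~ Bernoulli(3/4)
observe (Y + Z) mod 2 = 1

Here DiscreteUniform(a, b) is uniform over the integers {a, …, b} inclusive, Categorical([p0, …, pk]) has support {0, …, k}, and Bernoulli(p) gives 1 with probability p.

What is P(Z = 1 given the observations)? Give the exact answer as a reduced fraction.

P(Z = 1 | obs) = 5/6

Enumerate traces; 24 have nonzero weight after conditioning:
  (Y=0, X=0, W=0, Z=1) weight 1/21
  (Y=0, X=0, W=1, Z=1) weight 1/28
  (Y=0, X=1, W=0, Z=1) weight 1/42
  (Y=0, X=1, W=1, Z=1) weight 1/56
  (Y=0, X=2, W=0, Z=1) weight 1/42
  (Y=0, X=2, W=1, Z=1) weight 1/56
  (Y=0, X=3, W=0, Z=1) weight 1/21
  (Y=0, X=3, W=1, Z=1) weight 1/28
  (Y=1, X=0, W=0, Z=0) weight 1/63
  … 15 more
Group by Z:
  weight(Z=0) = 1/12
  weight(Z=1) = 5/12
Total weight = 1/12 + 5/12 = 1/2
P(Z=0 | obs) = 1/12 / 1/2 = 1/6
P(Z=1 | obs) = 5/12 / 1/2 = 5/6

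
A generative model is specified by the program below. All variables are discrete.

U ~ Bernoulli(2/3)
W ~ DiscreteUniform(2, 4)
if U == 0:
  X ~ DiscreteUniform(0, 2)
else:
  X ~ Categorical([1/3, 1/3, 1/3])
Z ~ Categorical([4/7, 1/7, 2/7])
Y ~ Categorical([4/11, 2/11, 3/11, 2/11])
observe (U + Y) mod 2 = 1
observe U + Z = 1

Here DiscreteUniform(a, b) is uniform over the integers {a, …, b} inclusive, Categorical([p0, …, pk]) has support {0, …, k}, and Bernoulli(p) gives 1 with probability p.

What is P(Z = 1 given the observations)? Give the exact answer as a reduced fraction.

P(Z = 1 | obs) = 1/15

Enumerate traces; 36 have nonzero weight after conditioning:
  (U=0, W=2, X=0, Z=1, Y=1) weight 2/2079
  (U=0, W=2, X=0, Z=1, Y=3) weight 2/2079
  (U=0, W=2, X=1, Z=1, Y=1) weight 2/2079
  (U=0, W=2, X=1, Z=1, Y=3) weight 2/2079
  (U=0, W=2, X=2, Z=1, Y=1) weight 2/2079
  (U=0, W=2, X=2, Z=1, Y=3) weight 2/2079
  (U=0, W=3, X=0, Z=1, Y=1) weight 2/2079
  (U=0, W=3, X=0, Z=1, Y=3) weight 2/2079
  (U=1, W=2, X=0, Z=0, Y=0) weight 32/2079
  … 27 more
Group by Z:
  weight(Z=0) = 8/33
  weight(Z=1) = 4/231
Total weight = 8/33 + 4/231 = 20/77
P(Z=0 | obs) = 8/33 / 20/77 = 14/15
P(Z=1 | obs) = 4/231 / 20/77 = 1/15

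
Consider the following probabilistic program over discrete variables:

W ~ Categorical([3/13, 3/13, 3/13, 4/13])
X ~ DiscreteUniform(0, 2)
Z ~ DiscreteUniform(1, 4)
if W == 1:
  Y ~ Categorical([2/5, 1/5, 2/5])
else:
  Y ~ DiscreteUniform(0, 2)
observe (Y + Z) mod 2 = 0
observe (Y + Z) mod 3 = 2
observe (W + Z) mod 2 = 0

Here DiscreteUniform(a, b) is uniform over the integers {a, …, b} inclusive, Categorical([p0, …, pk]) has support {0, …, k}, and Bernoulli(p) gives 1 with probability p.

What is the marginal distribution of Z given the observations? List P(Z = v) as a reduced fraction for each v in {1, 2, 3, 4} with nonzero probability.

Enumerate traces; 12 have nonzero weight after conditioning:
  (W=0, X=0, Z=2, Y=0) weight 1/156
  (W=0, X=1, Z=2, Y=0) weight 1/156
  (W=0, X=2, Z=2, Y=0) weight 1/156
  (W=1, X=0, Z=1, Y=1) weight 1/260
  (W=1, X=1, Z=1, Y=1) weight 1/260
  (W=1, X=2, Z=1, Y=1) weight 1/260
  (W=2, X=0, Z=2, Y=0) weight 1/156
  (W=2, X=1, Z=2, Y=0) weight 1/156
  … 4 more
Group by Z:
  weight(Z=1) = 29/780
  weight(Z=2) = 1/26
Total weight = 29/780 + 1/26 = 59/780
P(Z=1 | obs) = 29/780 / 59/780 = 29/59
P(Z=2 | obs) = 1/26 / 59/780 = 30/59

P(Z=1) = 29/59, P(Z=2) = 30/59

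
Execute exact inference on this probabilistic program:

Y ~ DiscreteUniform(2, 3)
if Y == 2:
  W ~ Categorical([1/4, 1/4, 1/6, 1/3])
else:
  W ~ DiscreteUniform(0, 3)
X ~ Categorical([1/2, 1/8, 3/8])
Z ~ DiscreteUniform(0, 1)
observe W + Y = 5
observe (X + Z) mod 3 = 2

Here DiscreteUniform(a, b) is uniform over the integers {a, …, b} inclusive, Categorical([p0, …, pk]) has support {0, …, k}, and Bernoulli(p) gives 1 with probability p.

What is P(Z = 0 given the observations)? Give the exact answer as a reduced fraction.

P(Z = 0 | obs) = 3/4

Enumerate traces; 4 have nonzero weight after conditioning:
  (Y=2, W=3, X=1, Z=1) weight 1/96
  (Y=2, W=3, X=2, Z=0) weight 1/32
  (Y=3, W=2, X=1, Z=1) weight 1/128
  (Y=3, W=2, X=2, Z=0) weight 3/128
Group by Z:
  weight(Z=0) = 7/128
  weight(Z=1) = 7/384
Total weight = 7/128 + 7/384 = 7/96
P(Z=0 | obs) = 7/128 / 7/96 = 3/4
P(Z=1 | obs) = 7/384 / 7/96 = 1/4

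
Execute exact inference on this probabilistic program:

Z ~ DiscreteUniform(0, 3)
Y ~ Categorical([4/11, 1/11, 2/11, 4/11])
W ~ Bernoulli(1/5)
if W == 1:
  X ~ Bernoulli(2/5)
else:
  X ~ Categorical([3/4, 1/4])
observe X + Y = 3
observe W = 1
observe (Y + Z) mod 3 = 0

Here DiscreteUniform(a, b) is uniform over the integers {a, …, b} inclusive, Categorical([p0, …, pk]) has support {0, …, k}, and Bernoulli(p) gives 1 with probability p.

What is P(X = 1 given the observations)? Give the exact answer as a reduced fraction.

Enumerate traces; 3 have nonzero weight after conditioning:
  (Z=0, Y=3, W=1, X=0) weight 3/275
  (Z=1, Y=2, W=1, X=1) weight 1/275
  (Z=3, Y=3, W=1, X=0) weight 3/275
Group by X:
  weight(X=0) = 6/275
  weight(X=1) = 1/275
Total weight = 6/275 + 1/275 = 7/275
P(X=0 | obs) = 6/275 / 7/275 = 6/7
P(X=1 | obs) = 1/275 / 7/275 = 1/7

P(X = 1 | obs) = 1/7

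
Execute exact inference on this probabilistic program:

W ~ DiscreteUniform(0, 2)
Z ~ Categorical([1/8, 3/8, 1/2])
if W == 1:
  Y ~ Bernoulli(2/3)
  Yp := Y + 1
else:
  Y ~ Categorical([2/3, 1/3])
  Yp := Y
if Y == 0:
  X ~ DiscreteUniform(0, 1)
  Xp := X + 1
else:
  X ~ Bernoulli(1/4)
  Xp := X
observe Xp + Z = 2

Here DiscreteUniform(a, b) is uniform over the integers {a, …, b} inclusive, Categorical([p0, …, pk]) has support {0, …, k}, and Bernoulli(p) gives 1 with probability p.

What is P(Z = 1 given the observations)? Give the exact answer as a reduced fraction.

P(Z = 1 | obs) = 21/50

Enumerate traces; 12 have nonzero weight after conditioning:
  (W=0, Z=0, Y=0, X=1) weight 1/72
  (W=0, Z=1, Y=0, X=0) weight 1/24
  (W=0, Z=1, Y=1, X=1) weight 1/96
  (W=0, Z=2, Y=1, X=0) weight 1/24
  (W=1, Z=0, Y=0, X=1) weight 1/144
  (W=1, Z=1, Y=0, X=0) weight 1/48
  (W=1, Z=1, Y=1, X=1) weight 1/48
  (W=1, Z=2, Y=1, X=0) weight 1/12
  … 4 more
Group by Z:
  weight(Z=0) = 5/144
  weight(Z=1) = 7/48
  weight(Z=2) = 1/6
Total weight = 5/144 + 7/48 + 1/6 = 25/72
P(Z=0 | obs) = 5/144 / 25/72 = 1/10
P(Z=1 | obs) = 7/48 / 25/72 = 21/50
P(Z=2 | obs) = 1/6 / 25/72 = 12/25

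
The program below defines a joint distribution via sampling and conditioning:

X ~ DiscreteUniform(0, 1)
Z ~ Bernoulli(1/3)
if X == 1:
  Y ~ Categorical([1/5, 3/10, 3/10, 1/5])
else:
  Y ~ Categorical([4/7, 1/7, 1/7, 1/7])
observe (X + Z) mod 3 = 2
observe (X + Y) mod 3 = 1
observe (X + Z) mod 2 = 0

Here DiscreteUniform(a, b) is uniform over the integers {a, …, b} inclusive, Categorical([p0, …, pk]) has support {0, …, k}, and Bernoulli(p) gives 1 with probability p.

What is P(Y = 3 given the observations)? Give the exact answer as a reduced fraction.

P(Y = 3 | obs) = 1/2

Enumerate traces; 2 have nonzero weight after conditioning:
  (X=1, Z=1, Y=0) weight 1/30
  (X=1, Z=1, Y=3) weight 1/30
Group by Y:
  weight(Y=0) = 1/30
  weight(Y=3) = 1/30
Total weight = 1/30 + 1/30 = 1/15
P(Y=0 | obs) = 1/30 / 1/15 = 1/2
P(Y=3 | obs) = 1/30 / 1/15 = 1/2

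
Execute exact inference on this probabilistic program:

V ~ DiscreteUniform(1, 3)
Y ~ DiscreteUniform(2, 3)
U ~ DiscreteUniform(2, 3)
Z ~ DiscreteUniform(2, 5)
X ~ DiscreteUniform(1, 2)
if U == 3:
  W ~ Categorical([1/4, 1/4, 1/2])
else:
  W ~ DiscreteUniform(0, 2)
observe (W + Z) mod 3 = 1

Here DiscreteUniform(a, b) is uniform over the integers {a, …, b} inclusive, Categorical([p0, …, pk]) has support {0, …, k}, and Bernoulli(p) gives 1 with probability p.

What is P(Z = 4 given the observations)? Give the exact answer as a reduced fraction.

Enumerate traces; 96 have nonzero weight after conditioning:
  (V=1, Y=2, U=2, Z=2, X=1, W=2) weight 1/288
  (V=1, Y=2, U=2, Z=2, X=2, W=2) weight 1/288
  (V=1, Y=2, U=2, Z=3, X=1, W=1) weight 1/288
  (V=1, Y=2, U=2, Z=3, X=2, W=1) weight 1/288
  (V=1, Y=2, U=2, Z=4, X=1, W=0) weight 1/288
  (V=1, Y=2, U=2, Z=4, X=2, W=0) weight 1/288
  (V=1, Y=2, U=2, Z=5, X=1, W=2) weight 1/288
  (V=1, Y=2, U=2, Z=5, X=2, W=2) weight 1/288
  … 88 more
Group by Z:
  weight(Z=2) = 5/48
  weight(Z=3) = 7/96
  weight(Z=4) = 7/96
  weight(Z=5) = 5/48
Total weight = 5/48 + 7/96 + 7/96 + 5/48 = 17/48
P(Z=2 | obs) = 5/48 / 17/48 = 5/17
P(Z=3 | obs) = 7/96 / 17/48 = 7/34
P(Z=4 | obs) = 7/96 / 17/48 = 7/34
P(Z=5 | obs) = 5/48 / 17/48 = 5/17

P(Z = 4 | obs) = 7/34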